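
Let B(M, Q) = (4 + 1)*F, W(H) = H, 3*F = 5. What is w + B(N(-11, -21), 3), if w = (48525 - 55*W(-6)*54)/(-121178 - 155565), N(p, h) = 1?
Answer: 6719540/830229 ≈ 8.0936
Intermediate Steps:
F = 5/3 (F = (1/3)*5 = 5/3 ≈ 1.6667)
B(M, Q) = 25/3 (B(M, Q) = (4 + 1)*(5/3) = 5*(5/3) = 25/3)
w = -66345/276743 (w = (48525 - 55*(-6)*54)/(-121178 - 155565) = (48525 + 330*54)/(-276743) = (48525 + 17820)*(-1/276743) = 66345*(-1/276743) = -66345/276743 ≈ -0.23974)
w + B(N(-11, -21), 3) = -66345/276743 + 25/3 = 6719540/830229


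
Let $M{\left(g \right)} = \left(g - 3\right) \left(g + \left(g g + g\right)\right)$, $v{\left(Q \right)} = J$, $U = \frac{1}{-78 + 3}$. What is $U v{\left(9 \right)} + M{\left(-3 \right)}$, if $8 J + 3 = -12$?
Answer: $- \frac{719}{40} \approx -17.975$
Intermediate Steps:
$J = - \frac{15}{8}$ ($J = - \frac{3}{8} + \frac{1}{8} \left(-12\right) = - \frac{3}{8} - \frac{3}{2} = - \frac{15}{8} \approx -1.875$)
$U = - \frac{1}{75}$ ($U = \frac{1}{-75} = - \frac{1}{75} \approx -0.013333$)
$v{\left(Q \right)} = - \frac{15}{8}$
$M{\left(g \right)} = \left(-3 + g\right) \left(g^{2} + 2 g\right)$ ($M{\left(g \right)} = \left(-3 + g\right) \left(g + \left(g^{2} + g\right)\right) = \left(-3 + g\right) \left(g + \left(g + g^{2}\right)\right) = \left(-3 + g\right) \left(g^{2} + 2 g\right)$)
$U v{\left(9 \right)} + M{\left(-3 \right)} = \left(- \frac{1}{75}\right) \left(- \frac{15}{8}\right) - 3 \left(-6 + \left(-3\right)^{2} - -3\right) = \frac{1}{40} - 3 \left(-6 + 9 + 3\right) = \frac{1}{40} - 18 = - \frac{719}{40}$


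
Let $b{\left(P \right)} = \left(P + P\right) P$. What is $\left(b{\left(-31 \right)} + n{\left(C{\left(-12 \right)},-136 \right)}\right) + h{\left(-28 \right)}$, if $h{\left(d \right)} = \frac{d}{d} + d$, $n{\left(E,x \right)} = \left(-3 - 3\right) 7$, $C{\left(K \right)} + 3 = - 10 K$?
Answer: $1853$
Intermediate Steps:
$b{\left(P \right)} = 2 P^{2}$ ($b{\left(P \right)} = 2 P P = 2 P^{2}$)
$C{\left(K \right)} = -3 - 10 K$
$n{\left(E,x \right)} = -42$ ($n{\left(E,x \right)} = \left(-6\right) 7 = -42$)
$h{\left(d \right)} = 1 + d$
$\left(b{\left(-31 \right)} + n{\left(C{\left(-12 \right)},-136 \right)}\right) + h{\left(-28 \right)} = \left(2 \left(-31\right)^{2} - 42\right) + \left(1 - 28\right) = \left(2 \cdot 961 - 42\right) - 27 = \left(1922 - 42\right) - 27 = 1880 - 27 = 1853$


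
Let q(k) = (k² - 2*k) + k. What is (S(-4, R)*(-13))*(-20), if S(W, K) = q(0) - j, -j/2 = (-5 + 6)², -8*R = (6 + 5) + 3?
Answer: 520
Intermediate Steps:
R = -7/4 (R = -((6 + 5) + 3)/8 = -(11 + 3)/8 = -⅛*14 = -7/4 ≈ -1.7500)
q(k) = k² - k
j = -2 (j = -2*(-5 + 6)² = -2*1² = -2*1 = -2)
S(W, K) = 2 (S(W, K) = 0*(-1 + 0) - 1*(-2) = 0*(-1) + 2 = 0 + 2 = 2)
(S(-4, R)*(-13))*(-20) = (2*(-13))*(-20) = -26*(-20) = 520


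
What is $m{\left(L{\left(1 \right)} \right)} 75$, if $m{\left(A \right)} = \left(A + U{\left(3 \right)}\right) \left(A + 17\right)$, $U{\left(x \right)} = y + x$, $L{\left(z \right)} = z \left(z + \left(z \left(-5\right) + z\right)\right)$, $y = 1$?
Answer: $1050$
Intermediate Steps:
$L{\left(z \right)} = - 3 z^{2}$ ($L{\left(z \right)} = z \left(z + \left(- 5 z + z\right)\right) = z \left(z - 4 z\right) = z \left(- 3 z\right) = - 3 z^{2}$)
$U{\left(x \right)} = 1 + x$
$m{\left(A \right)} = \left(4 + A\right) \left(17 + A\right)$ ($m{\left(A \right)} = \left(A + \left(1 + 3\right)\right) \left(A + 17\right) = \left(A + 4\right) \left(17 + A\right) = \left(4 + A\right) \left(17 + A\right)$)
$m{\left(L{\left(1 \right)} \right)} 75 = \left(68 + \left(- 3 \cdot 1^{2}\right)^{2} + 21 \left(- 3 \cdot 1^{2}\right)\right) 75 = \left(68 + \left(\left(-3\right) 1\right)^{2} + 21 \left(\left(-3\right) 1\right)\right) 75 = \left(68 + \left(-3\right)^{2} + 21 \left(-3\right)\right) 75 = \left(68 + 9 - 63\right) 75 = 14 \cdot 75 = 1050$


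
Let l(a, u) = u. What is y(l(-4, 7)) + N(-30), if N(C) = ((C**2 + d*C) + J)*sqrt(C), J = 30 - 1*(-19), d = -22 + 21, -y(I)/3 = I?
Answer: -21 + 979*I*sqrt(30) ≈ -21.0 + 5362.2*I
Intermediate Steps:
y(I) = -3*I
d = -1
J = 49 (J = 30 + 19 = 49)
N(C) = sqrt(C)*(49 + C**2 - C) (N(C) = ((C**2 - C) + 49)*sqrt(C) = (49 + C**2 - C)*sqrt(C) = sqrt(C)*(49 + C**2 - C))
y(l(-4, 7)) + N(-30) = -3*7 + sqrt(-30)*(49 + (-30)**2 - 1*(-30)) = -21 + (I*sqrt(30))*(49 + 900 + 30) = -21 + (I*sqrt(30))*979 = -21 + 979*I*sqrt(30)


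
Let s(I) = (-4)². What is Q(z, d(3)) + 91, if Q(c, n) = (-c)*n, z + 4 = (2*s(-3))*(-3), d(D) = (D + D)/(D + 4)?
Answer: 1237/7 ≈ 176.71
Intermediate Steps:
s(I) = 16
d(D) = 2*D/(4 + D) (d(D) = (2*D)/(4 + D) = 2*D/(4 + D))
z = -100 (z = -4 + (2*16)*(-3) = -4 + 32*(-3) = -4 - 96 = -100)
Q(c, n) = -c*n
Q(z, d(3)) + 91 = -1*(-100)*2*3/(4 + 3) + 91 = -1*(-100)*2*3/7 + 91 = -1*(-100)*2*3*(⅐) + 91 = -1*(-100)*6/7 + 91 = 600/7 + 91 = 1237/7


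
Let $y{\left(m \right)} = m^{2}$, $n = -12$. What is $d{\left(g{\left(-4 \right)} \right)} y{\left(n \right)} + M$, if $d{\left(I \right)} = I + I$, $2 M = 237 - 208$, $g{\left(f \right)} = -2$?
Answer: $- \frac{1123}{2} \approx -561.5$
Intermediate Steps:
$M = \frac{29}{2}$ ($M = \frac{237 - 208}{2} = \frac{1}{2} \cdot 29 = \frac{29}{2} \approx 14.5$)
$d{\left(I \right)} = 2 I$
$d{\left(g{\left(-4 \right)} \right)} y{\left(n \right)} + M = 2 \left(-2\right) \left(-12\right)^{2} + \frac{29}{2} = \left(-4\right) 144 + \frac{29}{2} = -576 + \frac{29}{2} = - \frac{1123}{2}$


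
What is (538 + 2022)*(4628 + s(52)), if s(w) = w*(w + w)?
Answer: 25692160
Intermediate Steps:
s(w) = 2*w² (s(w) = w*(2*w) = 2*w²)
(538 + 2022)*(4628 + s(52)) = (538 + 2022)*(4628 + 2*52²) = 2560*(4628 + 2*2704) = 2560*(4628 + 5408) = 2560*10036 = 25692160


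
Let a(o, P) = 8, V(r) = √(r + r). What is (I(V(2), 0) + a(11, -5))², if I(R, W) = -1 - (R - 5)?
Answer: 100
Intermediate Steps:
V(r) = √2*√r (V(r) = √(2*r) = √2*√r)
I(R, W) = 4 - R (I(R, W) = -1 - (-5 + R) = -1 + (5 - R) = 4 - R)
(I(V(2), 0) + a(11, -5))² = ((4 - √2*√2) + 8)² = ((4 - 1*2) + 8)² = ((4 - 2) + 8)² = (2 + 8)² = 10² = 100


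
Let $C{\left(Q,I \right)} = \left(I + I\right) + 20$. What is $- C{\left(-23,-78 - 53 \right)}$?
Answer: $242$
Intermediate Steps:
$C{\left(Q,I \right)} = 20 + 2 I$ ($C{\left(Q,I \right)} = 2 I + 20 = 20 + 2 I$)
$- C{\left(-23,-78 - 53 \right)} = - (20 + 2 \left(-78 - 53\right)) = - (20 + 2 \left(-131\right)) = - (20 - 262) = \left(-1\right) \left(-242\right) = 242$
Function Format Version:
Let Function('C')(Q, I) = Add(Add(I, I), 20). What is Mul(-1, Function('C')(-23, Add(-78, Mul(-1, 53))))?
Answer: 242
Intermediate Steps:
Function('C')(Q, I) = Add(20, Mul(2, I)) (Function('C')(Q, I) = Add(Mul(2, I), 20) = Add(20, Mul(2, I)))
Mul(-1, Function('C')(-23, Add(-78, Mul(-1, 53)))) = Mul(-1, Add(20, Mul(2, Add(-78, Mul(-1, 53))))) = Mul(-1, Add(20, Mul(2, Add(-78, -53)))) = Mul(-1, Add(20, Mul(2, -131))) = Mul(-1, Add(20, -262)) = Mul(-1, -242) = 242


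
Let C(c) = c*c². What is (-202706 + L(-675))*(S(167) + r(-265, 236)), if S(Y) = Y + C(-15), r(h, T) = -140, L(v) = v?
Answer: 680919588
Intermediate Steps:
C(c) = c³
S(Y) = -3375 + Y (S(Y) = Y + (-15)³ = Y - 3375 = -3375 + Y)
(-202706 + L(-675))*(S(167) + r(-265, 236)) = (-202706 - 675)*((-3375 + 167) - 140) = -203381*(-3208 - 140) = -203381*(-3348) = 680919588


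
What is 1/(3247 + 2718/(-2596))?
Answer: 1298/4213247 ≈ 0.00030808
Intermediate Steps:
1/(3247 + 2718/(-2596)) = 1/(3247 + 2718*(-1/2596)) = 1/(3247 - 1359/1298) = 1/(4213247/1298) = 1298/4213247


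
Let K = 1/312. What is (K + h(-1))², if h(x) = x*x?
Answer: 97969/97344 ≈ 1.0064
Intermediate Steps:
K = 1/312 ≈ 0.0032051
h(x) = x²
(K + h(-1))² = (1/312 + (-1)²)² = (1/312 + 1)² = (313/312)² = 97969/97344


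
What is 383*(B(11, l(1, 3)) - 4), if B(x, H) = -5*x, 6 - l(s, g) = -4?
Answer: -22597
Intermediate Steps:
l(s, g) = 10 (l(s, g) = 6 - 1*(-4) = 6 + 4 = 10)
383*(B(11, l(1, 3)) - 4) = 383*(-5*11 - 4) = 383*(-55 - 4) = 383*(-59) = -22597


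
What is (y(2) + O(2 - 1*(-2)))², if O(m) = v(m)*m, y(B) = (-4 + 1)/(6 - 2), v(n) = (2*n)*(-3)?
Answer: 149769/16 ≈ 9360.6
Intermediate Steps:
v(n) = -6*n
y(B) = -¾ (y(B) = -3/4 = -3*¼ = -¾)
O(m) = -6*m² (O(m) = (-6*m)*m = -6*m²)
(y(2) + O(2 - 1*(-2)))² = (-¾ - 6*(2 - 1*(-2))²)² = (-¾ - 6*(2 + 2)²)² = (-¾ - 6*4²)² = (-¾ - 6*16)² = (-¾ - 96)² = (-387/4)² = 149769/16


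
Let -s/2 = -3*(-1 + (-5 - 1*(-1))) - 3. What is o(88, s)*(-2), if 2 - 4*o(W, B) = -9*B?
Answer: 107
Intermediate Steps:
s = -24 (s = -2*(-3*(-1 + (-5 - 1*(-1))) - 3) = -2*(-3*(-1 + (-5 + 1)) - 3) = -2*(-3*(-1 - 4) - 3) = -2*(-3*(-5) - 3) = -2*(15 - 3) = -2*12 = -24)
o(W, B) = ½ + 9*B/4 (o(W, B) = ½ - (-9)*B/4 = ½ + 9*B/4)
o(88, s)*(-2) = (½ + (9/4)*(-24))*(-2) = (½ - 54)*(-2) = -107/2*(-2) = 107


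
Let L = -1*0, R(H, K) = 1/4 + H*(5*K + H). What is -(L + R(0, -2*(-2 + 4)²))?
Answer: -¼ ≈ -0.25000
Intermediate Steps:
R(H, K) = ¼ + H*(H + 5*K)
L = 0
-(L + R(0, -2*(-2 + 4)²)) = -(0 + (¼ + 0² + 5*0*(-2*(-2 + 4)²))) = -(0 + (¼ + 0 + 5*0*(-2*2²))) = -(0 + (¼ + 0 + 5*0*(-2*4))) = -(0 + (¼ + 0 + 5*0*(-8))) = -(0 + (¼ + 0 + 0)) = -(0 + ¼) = -1*¼ = -¼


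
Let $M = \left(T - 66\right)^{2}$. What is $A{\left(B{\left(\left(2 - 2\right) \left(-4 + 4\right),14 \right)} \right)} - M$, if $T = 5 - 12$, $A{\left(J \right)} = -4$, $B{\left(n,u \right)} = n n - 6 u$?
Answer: $-5333$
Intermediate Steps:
$B{\left(n,u \right)} = n^{2} - 6 u$
$T = -7$ ($T = 5 - 12 = -7$)
$M = 5329$ ($M = \left(-7 - 66\right)^{2} = \left(-73\right)^{2} = 5329$)
$A{\left(B{\left(\left(2 - 2\right) \left(-4 + 4\right),14 \right)} \right)} - M = -4 - 5329 = -5333$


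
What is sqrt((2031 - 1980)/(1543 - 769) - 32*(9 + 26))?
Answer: I*sqrt(74547294)/258 ≈ 33.465*I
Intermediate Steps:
sqrt((2031 - 1980)/(1543 - 769) - 32*(9 + 26)) = sqrt(51/774 - 32*35) = sqrt(51*(1/774) - 1120) = sqrt(17/258 - 1120) = sqrt(-288943/258) = I*sqrt(74547294)/258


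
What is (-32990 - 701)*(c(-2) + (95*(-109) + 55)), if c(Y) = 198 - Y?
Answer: 340279100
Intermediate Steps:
(-32990 - 701)*(c(-2) + (95*(-109) + 55)) = (-32990 - 701)*((198 - 1*(-2)) + (95*(-109) + 55)) = -33691*((198 + 2) + (-10355 + 55)) = -33691*(200 - 10300) = -33691*(-10100) = 340279100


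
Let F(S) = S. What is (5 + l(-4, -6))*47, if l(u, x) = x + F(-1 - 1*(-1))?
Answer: -47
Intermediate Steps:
l(u, x) = x (l(u, x) = x + (-1 - 1*(-1)) = x + (-1 + 1) = x + 0 = x)
(5 + l(-4, -6))*47 = (5 - 6)*47 = -1*47 = -47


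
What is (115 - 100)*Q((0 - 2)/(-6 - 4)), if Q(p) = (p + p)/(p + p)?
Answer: 15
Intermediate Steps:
Q(p) = 1 (Q(p) = (2*p)/((2*p)) = (2*p)*(1/(2*p)) = 1)
(115 - 100)*Q((0 - 2)/(-6 - 4)) = (115 - 100)*1 = 15*1 = 15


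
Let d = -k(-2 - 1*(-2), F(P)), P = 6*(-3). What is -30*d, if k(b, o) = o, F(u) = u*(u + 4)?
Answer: 7560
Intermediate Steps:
P = -18
F(u) = u*(4 + u)
d = -252 (d = -(-18)*(4 - 18) = -(-18)*(-14) = -1*252 = -252)
-30*d = -30*(-252) = 7560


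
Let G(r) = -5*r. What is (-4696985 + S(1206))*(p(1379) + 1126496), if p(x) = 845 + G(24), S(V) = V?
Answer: -5293180700159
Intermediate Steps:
p(x) = 725 (p(x) = 845 - 5*24 = 845 - 120 = 725)
(-4696985 + S(1206))*(p(1379) + 1126496) = (-4696985 + 1206)*(725 + 1126496) = -4695779*1127221 = -5293180700159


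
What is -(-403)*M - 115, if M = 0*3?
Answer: -115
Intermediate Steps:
M = 0
-(-403)*M - 115 = -(-403)*0 - 115 = -13*0 - 115 = 0 - 115 = -115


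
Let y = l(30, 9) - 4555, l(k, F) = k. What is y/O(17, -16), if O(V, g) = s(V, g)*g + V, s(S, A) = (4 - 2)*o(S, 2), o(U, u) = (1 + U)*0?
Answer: -4525/17 ≈ -266.18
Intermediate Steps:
o(U, u) = 0
s(S, A) = 0 (s(S, A) = (4 - 2)*0 = 2*0 = 0)
O(V, g) = V (O(V, g) = 0*g + V = 0 + V = V)
y = -4525 (y = 30 - 4555 = -4525)
y/O(17, -16) = -4525/17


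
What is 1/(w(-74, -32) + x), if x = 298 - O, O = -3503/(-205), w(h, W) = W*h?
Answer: 205/543027 ≈ 0.00037751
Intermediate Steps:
O = 3503/205 (O = -3503*(-1/205) = 3503/205 ≈ 17.088)
x = 57587/205 (x = 298 - 1*3503/205 = 298 - 3503/205 = 57587/205 ≈ 280.91)
1/(w(-74, -32) + x) = 1/(-32*(-74) + 57587/205) = 1/(2368 + 57587/205) = 1/(543027/205) = 205/543027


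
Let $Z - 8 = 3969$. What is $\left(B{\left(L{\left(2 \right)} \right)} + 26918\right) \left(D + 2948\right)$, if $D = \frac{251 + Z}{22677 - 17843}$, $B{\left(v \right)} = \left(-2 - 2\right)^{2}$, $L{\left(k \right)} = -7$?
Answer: $\frac{191970199620}{2417} \approx 7.9425 \cdot 10^{7}$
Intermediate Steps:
$Z = 3977$ ($Z = 8 + 3969 = 3977$)
$B{\left(v \right)} = 16$ ($B{\left(v \right)} = \left(-4\right)^{2} = 16$)
$D = \frac{2114}{2417}$ ($D = \frac{251 + 3977}{22677 - 17843} = \frac{4228}{4834} = 4228 \cdot \frac{1}{4834} = \frac{2114}{2417} \approx 0.87464$)
$\left(B{\left(L{\left(2 \right)} \right)} + 26918\right) \left(D + 2948\right) = \left(16 + 26918\right) \left(\frac{2114}{2417} + 2948\right) = 26934 \cdot \frac{7127430}{2417} = \frac{191970199620}{2417}$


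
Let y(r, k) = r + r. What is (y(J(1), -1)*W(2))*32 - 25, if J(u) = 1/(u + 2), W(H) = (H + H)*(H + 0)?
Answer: 437/3 ≈ 145.67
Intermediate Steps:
W(H) = 2*H² (W(H) = (2*H)*H = 2*H²)
J(u) = 1/(2 + u)
y(r, k) = 2*r
(y(J(1), -1)*W(2))*32 - 25 = ((2/(2 + 1))*(2*2²))*32 - 25 = ((2/3)*(2*4))*32 - 25 = ((2*(⅓))*8)*32 - 25 = ((⅔)*8)*32 - 25 = (16/3)*32 - 25 = 512/3 - 25 = 437/3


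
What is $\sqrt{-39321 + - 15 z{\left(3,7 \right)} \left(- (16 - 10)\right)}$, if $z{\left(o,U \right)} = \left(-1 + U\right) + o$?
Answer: $3 i \sqrt{4279} \approx 196.24 i$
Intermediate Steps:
$z{\left(o,U \right)} = -1 + U + o$
$\sqrt{-39321 + - 15 z{\left(3,7 \right)} \left(- (16 - 10)\right)} = \sqrt{-39321 + - 15 \left(-1 + 7 + 3\right) \left(- (16 - 10)\right)} = \sqrt{-39321 + \left(-15\right) 9 \left(- (16 - 10)\right)} = \sqrt{-39321 - 135 \left(\left(-1\right) 6\right)} = \sqrt{-39321 - -810} = \sqrt{-39321 + 810} = \sqrt{-38511} = 3 i \sqrt{4279}$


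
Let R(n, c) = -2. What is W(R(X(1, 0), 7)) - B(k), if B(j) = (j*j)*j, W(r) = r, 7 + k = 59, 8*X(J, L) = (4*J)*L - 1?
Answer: -140610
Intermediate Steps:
X(J, L) = -⅛ + J*L/2 (X(J, L) = ((4*J)*L - 1)/8 = (4*J*L - 1)/8 = (-1 + 4*J*L)/8 = -⅛ + J*L/2)
k = 52 (k = -7 + 59 = 52)
B(j) = j³ (B(j) = j²*j = j³)
W(R(X(1, 0), 7)) - B(k) = -2 - 1*52³ = -2 - 1*140608 = -2 - 140608 = -140610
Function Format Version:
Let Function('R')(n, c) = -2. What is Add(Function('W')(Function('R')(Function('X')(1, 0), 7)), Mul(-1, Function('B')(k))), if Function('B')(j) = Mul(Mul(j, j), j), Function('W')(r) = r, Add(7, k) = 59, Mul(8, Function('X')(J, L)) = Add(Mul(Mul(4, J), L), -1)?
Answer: -140610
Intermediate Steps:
Function('X')(J, L) = Add(Rational(-1, 8), Mul(Rational(1, 2), J, L)) (Function('X')(J, L) = Mul(Rational(1, 8), Add(Mul(Mul(4, J), L), -1)) = Mul(Rational(1, 8), Add(Mul(4, J, L), -1)) = Mul(Rational(1, 8), Add(-1, Mul(4, J, L))) = Add(Rational(-1, 8), Mul(Rational(1, 2), J, L)))
k = 52 (k = Add(-7, 59) = 52)
Function('B')(j) = Pow(j, 3) (Function('B')(j) = Mul(Pow(j, 2), j) = Pow(j, 3))
Add(Function('W')(Function('R')(Function('X')(1, 0), 7)), Mul(-1, Function('B')(k))) = Add(-2, Mul(-1, Pow(52, 3))) = Add(-2, Mul(-1, 140608)) = Add(-2, -140608) = -140610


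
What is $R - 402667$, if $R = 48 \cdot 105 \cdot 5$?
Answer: $-377467$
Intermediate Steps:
$R = 25200$ ($R = 5040 \cdot 5 = 25200$)
$R - 402667 = 25200 - 402667 = -377467$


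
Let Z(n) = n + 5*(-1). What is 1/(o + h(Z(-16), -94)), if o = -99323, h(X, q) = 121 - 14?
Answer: -1/99216 ≈ -1.0079e-5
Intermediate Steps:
Z(n) = -5 + n (Z(n) = n - 5 = -5 + n)
h(X, q) = 107
1/(o + h(Z(-16), -94)) = 1/(-99323 + 107) = 1/(-99216) = -1/99216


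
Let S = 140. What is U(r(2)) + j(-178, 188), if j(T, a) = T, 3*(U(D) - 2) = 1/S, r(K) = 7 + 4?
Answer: -73919/420 ≈ -176.00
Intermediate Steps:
r(K) = 11
U(D) = 841/420 (U(D) = 2 + (⅓)/140 = 2 + (⅓)*(1/140) = 2 + 1/420 = 841/420)
U(r(2)) + j(-178, 188) = 841/420 - 178 = -73919/420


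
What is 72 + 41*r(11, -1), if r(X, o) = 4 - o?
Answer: 277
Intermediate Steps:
72 + 41*r(11, -1) = 72 + 41*(4 - 1*(-1)) = 72 + 41*(4 + 1) = 72 + 41*5 = 72 + 205 = 277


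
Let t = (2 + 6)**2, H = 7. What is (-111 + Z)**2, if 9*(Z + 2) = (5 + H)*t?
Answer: 6889/9 ≈ 765.44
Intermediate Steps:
t = 64 (t = 8**2 = 64)
Z = 250/3 (Z = -2 + ((5 + 7)*64)/9 = -2 + (12*64)/9 = -2 + (1/9)*768 = -2 + 256/3 = 250/3 ≈ 83.333)
(-111 + Z)**2 = (-111 + 250/3)**2 = (-83/3)**2 = 6889/9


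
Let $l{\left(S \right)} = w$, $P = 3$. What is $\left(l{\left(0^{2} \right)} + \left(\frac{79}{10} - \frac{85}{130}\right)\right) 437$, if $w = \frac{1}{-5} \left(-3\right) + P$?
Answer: $\frac{61617}{13} \approx 4739.8$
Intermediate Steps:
$w = \frac{18}{5}$ ($w = \frac{1}{-5} \left(-3\right) + 3 = \left(- \frac{1}{5}\right) \left(-3\right) + 3 = \frac{3}{5} + 3 = \frac{18}{5} \approx 3.6$)
$l{\left(S \right)} = \frac{18}{5}$
$\left(l{\left(0^{2} \right)} + \left(\frac{79}{10} - \frac{85}{130}\right)\right) 437 = \left(\frac{18}{5} + \left(\frac{79}{10} - \frac{85}{130}\right)\right) 437 = \left(\frac{18}{5} + \left(79 \cdot \frac{1}{10} - \frac{17}{26}\right)\right) 437 = \left(\frac{18}{5} + \left(\frac{79}{10} - \frac{17}{26}\right)\right) 437 = \left(\frac{18}{5} + \frac{471}{65}\right) 437 = \frac{141}{13} \cdot 437 = \frac{61617}{13}$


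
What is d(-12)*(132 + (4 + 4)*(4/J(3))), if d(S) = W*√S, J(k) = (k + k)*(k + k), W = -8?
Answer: -19136*I*√3/9 ≈ -3682.7*I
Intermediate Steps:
J(k) = 4*k² (J(k) = (2*k)*(2*k) = 4*k²)
d(S) = -8*√S
d(-12)*(132 + (4 + 4)*(4/J(3))) = (-16*I*√3)*(132 + (4 + 4)*(4/((4*3²)))) = (-16*I*√3)*(132 + 8*(4/((4*9)))) = (-16*I*√3)*(132 + 8*(4/36)) = (-16*I*√3)*(132 + 8*(4*(1/36))) = (-16*I*√3)*(132 + 8*(⅑)) = (-16*I*√3)*(132 + 8/9) = -16*I*√3*(1196/9) = -19136*I*√3/9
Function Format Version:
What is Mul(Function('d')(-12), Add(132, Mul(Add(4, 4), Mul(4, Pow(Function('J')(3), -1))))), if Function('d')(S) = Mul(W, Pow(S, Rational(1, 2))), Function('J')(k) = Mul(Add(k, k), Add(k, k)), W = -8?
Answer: Mul(Rational(-19136, 9), I, Pow(3, Rational(1, 2))) ≈ Mul(-3682.7, I)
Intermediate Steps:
Function('J')(k) = Mul(4, Pow(k, 2)) (Function('J')(k) = Mul(Mul(2, k), Mul(2, k)) = Mul(4, Pow(k, 2)))
Function('d')(S) = Mul(-8, Pow(S, Rational(1, 2)))
Mul(Function('d')(-12), Add(132, Mul(Add(4, 4), Mul(4, Pow(Function('J')(3), -1))))) = Mul(Mul(-8, Pow(-12, Rational(1, 2))), Add(132, Mul(Add(4, 4), Mul(4, Pow(Mul(4, Pow(3, 2)), -1))))) = Mul(Mul(-8, Mul(2, I, Pow(3, Rational(1, 2)))), Add(132, Mul(8, Mul(4, Pow(Mul(4, 9), -1))))) = Mul(Mul(-16, I, Pow(3, Rational(1, 2))), Add(132, Mul(8, Mul(4, Pow(36, -1))))) = Mul(Mul(-16, I, Pow(3, Rational(1, 2))), Add(132, Mul(8, Mul(4, Rational(1, 36))))) = Mul(Mul(-16, I, Pow(3, Rational(1, 2))), Add(132, Mul(8, Rational(1, 9)))) = Mul(Mul(-16, I, Pow(3, Rational(1, 2))), Add(132, Rational(8, 9))) = Mul(Mul(-16, I, Pow(3, Rational(1, 2))), Rational(1196, 9)) = Mul(Rational(-19136, 9), I, Pow(3, Rational(1, 2)))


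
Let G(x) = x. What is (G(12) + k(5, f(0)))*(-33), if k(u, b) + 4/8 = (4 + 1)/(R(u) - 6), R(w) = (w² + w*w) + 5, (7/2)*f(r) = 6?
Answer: -37521/98 ≈ -382.87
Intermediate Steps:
f(r) = 12/7 (f(r) = (2/7)*6 = 12/7)
R(w) = 5 + 2*w² (R(w) = (w² + w²) + 5 = 2*w² + 5 = 5 + 2*w²)
k(u, b) = -½ + 5/(-1 + 2*u²) (k(u, b) = -½ + (4 + 1)/((5 + 2*u²) - 6) = -½ + 5/(-1 + 2*u²))
(G(12) + k(5, f(0)))*(-33) = (12 + (11 - 2*5²)/(2*(-1 + 2*5²)))*(-33) = (12 + (11 - 2*25)/(2*(-1 + 2*25)))*(-33) = (12 + (11 - 50)/(2*(-1 + 50)))*(-33) = (12 + (½)*(-39)/49)*(-33) = (12 + (½)*(1/49)*(-39))*(-33) = (12 - 39/98)*(-33) = (1137/98)*(-33) = -37521/98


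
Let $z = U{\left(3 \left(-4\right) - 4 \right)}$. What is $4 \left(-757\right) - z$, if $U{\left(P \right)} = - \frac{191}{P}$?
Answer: $- \frac{48639}{16} \approx -3039.9$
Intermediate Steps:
$z = \frac{191}{16}$ ($z = - \frac{191}{3 \left(-4\right) - 4} = - \frac{191}{-12 - 4} = - \frac{191}{-16} = \left(-191\right) \left(- \frac{1}{16}\right) = \frac{191}{16} \approx 11.938$)
$4 \left(-757\right) - z = 4 \left(-757\right) - \frac{191}{16} = -3028 - \frac{191}{16} = - \frac{48639}{16}$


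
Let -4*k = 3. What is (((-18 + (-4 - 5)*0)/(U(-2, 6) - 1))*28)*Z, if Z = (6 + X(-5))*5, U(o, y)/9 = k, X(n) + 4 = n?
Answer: -30240/31 ≈ -975.48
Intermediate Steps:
k = -¾ (k = -¼*3 = -¾ ≈ -0.75000)
X(n) = -4 + n
U(o, y) = -27/4 (U(o, y) = 9*(-¾) = -27/4)
Z = -15 (Z = (6 + (-4 - 5))*5 = (6 - 9)*5 = -3*5 = -15)
(((-18 + (-4 - 5)*0)/(U(-2, 6) - 1))*28)*Z = (((-18 + (-4 - 5)*0)/(-27/4 - 1))*28)*(-15) = (((-18 - 9*0)/(-31/4))*28)*(-15) = (((-18 + 0)*(-4/31))*28)*(-15) = (-18*(-4/31)*28)*(-15) = ((72/31)*28)*(-15) = (2016/31)*(-15) = -30240/31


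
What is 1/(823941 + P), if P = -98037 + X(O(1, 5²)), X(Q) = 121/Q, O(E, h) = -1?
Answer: 1/725783 ≈ 1.3778e-6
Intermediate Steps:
P = -98158 (P = -98037 + 121/(-1) = -98037 + 121*(-1) = -98037 - 121 = -98158)
1/(823941 + P) = 1/(823941 - 98158) = 1/725783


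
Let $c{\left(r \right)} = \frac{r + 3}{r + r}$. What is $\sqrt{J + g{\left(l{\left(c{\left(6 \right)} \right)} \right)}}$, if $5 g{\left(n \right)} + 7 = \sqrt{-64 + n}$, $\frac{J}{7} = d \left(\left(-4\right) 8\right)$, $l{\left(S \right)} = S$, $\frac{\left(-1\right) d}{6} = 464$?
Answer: $\frac{\sqrt{62361460 + 10 i \sqrt{253}}}{10} \approx 789.69 + 0.0010071 i$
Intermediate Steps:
$c{\left(r \right)} = \frac{3 + r}{2 r}$
$d = -2784$ ($d = \left(-6\right) 464 = -2784$)
$J = 623616$ ($J = 7 \left(- 2784 \left(\left(-4\right) 8\right)\right) = 7 \left(\left(-2784\right) \left(-32\right)\right) = 7 \cdot 89088 = 623616$)
$g{\left(n \right)} = - \frac{7}{5} + \frac{\sqrt{-64 + n}}{5}$
$\sqrt{J + g{\left(l{\left(c{\left(6 \right)} \right)} \right)}} = \sqrt{623616 - \left(\frac{7}{5} - \frac{\sqrt{-64 + \frac{3 + 6}{2 \cdot 6}}}{5}\right)} = \sqrt{623616 - \left(\frac{7}{5} - \frac{\sqrt{-64 + \frac{1}{2} \cdot \frac{1}{6} \cdot 9}}{5}\right)} = \sqrt{623616 - \left(\frac{7}{5} - \frac{\sqrt{-64 + \frac{3}{4}}}{5}\right)} = \sqrt{623616 - \left(\frac{7}{5} - \frac{\sqrt{- \frac{253}{4}}}{5}\right)} = \sqrt{623616 - \left(\frac{7}{5} - \frac{\frac{1}{2} i \sqrt{253}}{5}\right)} = \sqrt{623616 - \left(\frac{7}{5} - \frac{i \sqrt{253}}{10}\right)} = \sqrt{\frac{3118073}{5} + \frac{i \sqrt{253}}{10}}$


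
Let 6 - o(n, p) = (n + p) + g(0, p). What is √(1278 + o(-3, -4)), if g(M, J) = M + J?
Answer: √1295 ≈ 35.986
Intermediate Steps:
g(M, J) = J + M
o(n, p) = 6 - n - 2*p (o(n, p) = 6 - ((n + p) + (p + 0)) = 6 - ((n + p) + p) = 6 - (n + 2*p) = 6 + (-n - 2*p) = 6 - n - 2*p)
√(1278 + o(-3, -4)) = √(1278 + (6 - 1*(-3) - 2*(-4))) = √(1278 + (6 + 3 + 8)) = √(1278 + 17) = √1295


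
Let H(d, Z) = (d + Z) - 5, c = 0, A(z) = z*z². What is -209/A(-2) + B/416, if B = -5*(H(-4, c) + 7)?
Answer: 5439/208 ≈ 26.149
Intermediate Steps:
A(z) = z³
H(d, Z) = -5 + Z + d (H(d, Z) = (Z + d) - 5 = -5 + Z + d)
B = 10 (B = -5*((-5 + 0 - 4) + 7) = -5*(-9 + 7) = -5*(-2) = 10)
-209/A(-2) + B/416 = -209/((-2)³) + 10/416 = -209/(-8) + 10*(1/416) = -209*(-⅛) + 5/208 = 209/8 + 5/208 = 5439/208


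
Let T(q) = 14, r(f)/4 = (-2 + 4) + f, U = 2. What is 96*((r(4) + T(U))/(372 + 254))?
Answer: 1824/313 ≈ 5.8275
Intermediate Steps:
r(f) = 8 + 4*f (r(f) = 4*((-2 + 4) + f) = 4*(2 + f) = 8 + 4*f)
96*((r(4) + T(U))/(372 + 254)) = 96*(((8 + 4*4) + 14)/(372 + 254)) = 96*(((8 + 16) + 14)/626) = 96*((24 + 14)*(1/626)) = 96*(38*(1/626)) = 96*(19/313) = 1824/313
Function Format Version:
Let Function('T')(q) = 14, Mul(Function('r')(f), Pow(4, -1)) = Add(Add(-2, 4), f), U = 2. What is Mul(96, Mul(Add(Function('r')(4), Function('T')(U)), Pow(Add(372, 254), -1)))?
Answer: Rational(1824, 313) ≈ 5.8275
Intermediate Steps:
Function('r')(f) = Add(8, Mul(4, f)) (Function('r')(f) = Mul(4, Add(Add(-2, 4), f)) = Mul(4, Add(2, f)) = Add(8, Mul(4, f)))
Mul(96, Mul(Add(Function('r')(4), Function('T')(U)), Pow(Add(372, 254), -1))) = Mul(96, Mul(Add(Add(8, Mul(4, 4)), 14), Pow(Add(372, 254), -1))) = Mul(96, Mul(Add(Add(8, 16), 14), Pow(626, -1))) = Mul(96, Mul(Add(24, 14), Rational(1, 626))) = Mul(96, Mul(38, Rational(1, 626))) = Mul(96, Rational(19, 313)) = Rational(1824, 313)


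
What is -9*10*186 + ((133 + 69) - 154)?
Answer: -16692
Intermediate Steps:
-9*10*186 + ((133 + 69) - 154) = -90*186 + (202 - 154) = -16740 + 48 = -16692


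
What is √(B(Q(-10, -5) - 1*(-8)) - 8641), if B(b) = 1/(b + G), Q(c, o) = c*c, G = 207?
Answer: 13*I*√563710/105 ≈ 92.957*I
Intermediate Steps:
Q(c, o) = c²
B(b) = 1/(207 + b) (B(b) = 1/(b + 207) = 1/(207 + b))
√(B(Q(-10, -5) - 1*(-8)) - 8641) = √(1/(207 + ((-10)² - 1*(-8))) - 8641) = √(1/(207 + (100 + 8)) - 8641) = √(1/(207 + 108) - 8641) = √(1/315 - 8641) = √(-2721914/315) = 13*I*√563710/105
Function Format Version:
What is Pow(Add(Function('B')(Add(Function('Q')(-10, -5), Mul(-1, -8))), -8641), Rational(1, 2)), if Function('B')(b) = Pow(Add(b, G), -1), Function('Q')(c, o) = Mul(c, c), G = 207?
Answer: Mul(Rational(13, 105), I, Pow(563710, Rational(1, 2))) ≈ Mul(92.957, I)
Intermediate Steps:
Function('Q')(c, o) = Pow(c, 2)
Function('B')(b) = Pow(Add(207, b), -1) (Function('B')(b) = Pow(Add(b, 207), -1) = Pow(Add(207, b), -1))
Pow(Add(Function('B')(Add(Function('Q')(-10, -5), Mul(-1, -8))), -8641), Rational(1, 2)) = Pow(Add(Pow(Add(207, Add(Pow(-10, 2), Mul(-1, -8))), -1), -8641), Rational(1, 2)) = Pow(Add(Pow(Add(207, Add(100, 8)), -1), -8641), Rational(1, 2)) = Pow(Add(Pow(Add(207, 108), -1), -8641), Rational(1, 2)) = Pow(Add(Pow(315, -1), -8641), Rational(1, 2)) = Pow(Add(Rational(1, 315), -8641), Rational(1, 2)) = Pow(Rational(-2721914, 315), Rational(1, 2)) = Mul(Rational(13, 105), I, Pow(563710, Rational(1, 2)))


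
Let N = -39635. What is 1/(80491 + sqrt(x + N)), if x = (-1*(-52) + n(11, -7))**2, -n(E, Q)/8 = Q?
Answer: 80491/6478829052 - I*sqrt(27971)/6478829052 ≈ 1.2424e-5 - 2.5814e-8*I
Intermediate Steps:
n(E, Q) = -8*Q
x = 11664 (x = (-1*(-52) - 8*(-7))**2 = (52 + 56)**2 = 108**2 = 11664)
1/(80491 + sqrt(x + N)) = 1/(80491 + sqrt(11664 - 39635)) = 1/(80491 + sqrt(-27971)) = 1/(80491 + I*sqrt(27971))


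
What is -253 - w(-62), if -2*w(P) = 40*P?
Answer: -1493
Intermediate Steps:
w(P) = -20*P
-253 - w(-62) = -253 - (-20)*(-62) = -253 - 1*1240 = -253 - 1240 = -1493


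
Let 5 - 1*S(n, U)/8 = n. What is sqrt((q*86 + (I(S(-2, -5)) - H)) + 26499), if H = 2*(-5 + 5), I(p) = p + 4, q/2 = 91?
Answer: sqrt(42211) ≈ 205.45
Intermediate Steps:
q = 182 (q = 2*91 = 182)
S(n, U) = 40 - 8*n
I(p) = 4 + p
H = 0 (H = 2*0 = 0)
sqrt((q*86 + (I(S(-2, -5)) - H)) + 26499) = sqrt((182*86 + ((4 + (40 - 8*(-2))) - 1*0)) + 26499) = sqrt((15652 + ((4 + (40 + 16)) + 0)) + 26499) = sqrt((15652 + ((4 + 56) + 0)) + 26499) = sqrt((15652 + (60 + 0)) + 26499) = sqrt((15652 + 60) + 26499) = sqrt(15712 + 26499) = sqrt(42211)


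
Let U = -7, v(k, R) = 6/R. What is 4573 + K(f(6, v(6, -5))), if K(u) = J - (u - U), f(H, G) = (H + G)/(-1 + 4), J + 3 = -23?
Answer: 22692/5 ≈ 4538.4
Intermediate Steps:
J = -26 (J = -3 - 23 = -26)
f(H, G) = G/3 + H/3 (f(H, G) = (G + H)/3 = (G + H)*(⅓) = G/3 + H/3)
K(u) = -33 - u (K(u) = -26 - (u - 1*(-7)) = -26 - (u + 7) = -26 - (7 + u) = -26 + (-7 - u) = -33 - u)
4573 + K(f(6, v(6, -5))) = 4573 + (-33 - ((6/(-5))/3 + (⅓)*6)) = 4573 + (-33 - ((6*(-⅕))/3 + 2)) = 4573 + (-33 - ((⅓)*(-6/5) + 2)) = 4573 + (-33 - (-⅖ + 2)) = 4573 + (-33 - 1*8/5) = 4573 + (-33 - 8/5) = 4573 - 173/5 = 22692/5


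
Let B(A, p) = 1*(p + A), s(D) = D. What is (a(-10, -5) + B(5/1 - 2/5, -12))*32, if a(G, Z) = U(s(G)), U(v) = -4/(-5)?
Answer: -1056/5 ≈ -211.20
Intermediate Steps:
U(v) = 4/5 (U(v) = -4*(-1/5) = 4/5)
a(G, Z) = 4/5
B(A, p) = A + p (B(A, p) = 1*(A + p) = A + p)
(a(-10, -5) + B(5/1 - 2/5, -12))*32 = (4/5 + ((5/1 - 2/5) - 12))*32 = (4/5 + ((5*1 - 2*1/5) - 12))*32 = (4/5 + ((5 - 2/5) - 12))*32 = (4/5 + (23/5 - 12))*32 = (4/5 - 37/5)*32 = -33/5*32 = -1056/5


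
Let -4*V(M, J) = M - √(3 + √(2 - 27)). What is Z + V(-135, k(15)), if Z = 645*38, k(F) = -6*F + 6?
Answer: 98175/4 + √(3 + 5*I)/4 ≈ 24544.0 + 0.29743*I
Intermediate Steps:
k(F) = 6 - 6*F
V(M, J) = -M/4 + √(3 + 5*I)/4 (V(M, J) = -(M - √(3 + √(2 - 27)))/4 = -(M - √(3 + √(-25)))/4 = -(M - √(3 + 5*I))/4 = -M/4 + √(3 + 5*I)/4)
Z = 24510
Z + V(-135, k(15)) = 24510 + (-¼*(-135) + √(3 + 5*I)/4) = 24510 + (135/4 + √(3 + 5*I)/4) = 98175/4 + √(3 + 5*I)/4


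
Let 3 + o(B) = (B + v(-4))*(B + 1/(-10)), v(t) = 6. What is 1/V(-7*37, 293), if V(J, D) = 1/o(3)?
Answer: 231/10 ≈ 23.100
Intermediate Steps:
o(B) = -3 + (6 + B)*(-⅒ + B) (o(B) = -3 + (B + 6)*(B + 1/(-10)) = -3 + (6 + B)*(B - ⅒) = -3 + (6 + B)*(-⅒ + B))
V(J, D) = 10/231 (V(J, D) = 1/(-18/5 + 3² + (59/10)*3) = 1/(-18/5 + 9 + 177/10) = 1/(231/10) = 10/231)
1/V(-7*37, 293) = 1/(10/231) = 231/10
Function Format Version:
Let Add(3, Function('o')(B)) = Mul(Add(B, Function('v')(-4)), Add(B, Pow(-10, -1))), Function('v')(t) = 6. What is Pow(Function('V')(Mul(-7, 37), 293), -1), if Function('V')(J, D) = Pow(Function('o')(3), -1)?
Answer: Rational(231, 10) ≈ 23.100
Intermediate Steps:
Function('o')(B) = Add(-3, Mul(Add(6, B), Add(Rational(-1, 10), B))) (Function('o')(B) = Add(-3, Mul(Add(B, 6), Add(B, Pow(-10, -1)))) = Add(-3, Mul(Add(6, B), Add(B, Rational(-1, 10)))) = Add(-3, Mul(Add(6, B), Add(Rational(-1, 10), B))))
Function('V')(J, D) = Rational(10, 231) (Function('V')(J, D) = Pow(Add(Rational(-18, 5), Pow(3, 2), Mul(Rational(59, 10), 3)), -1) = Pow(Add(Rational(-18, 5), 9, Rational(177, 10)), -1) = Pow(Rational(231, 10), -1) = Rational(10, 231))
Pow(Function('V')(Mul(-7, 37), 293), -1) = Pow(Rational(10, 231), -1) = Rational(231, 10)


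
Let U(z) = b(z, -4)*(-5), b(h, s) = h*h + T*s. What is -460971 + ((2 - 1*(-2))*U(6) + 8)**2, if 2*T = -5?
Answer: 370773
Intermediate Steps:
T = -5/2 (T = (1/2)*(-5) = -5/2 ≈ -2.5000)
b(h, s) = h**2 - 5*s/2 (b(h, s) = h*h - 5*s/2 = h**2 - 5*s/2)
U(z) = -50 - 5*z**2 (U(z) = (z**2 - 5/2*(-4))*(-5) = (z**2 + 10)*(-5) = (10 + z**2)*(-5) = -50 - 5*z**2)
-460971 + ((2 - 1*(-2))*U(6) + 8)**2 = -460971 + ((2 - 1*(-2))*(-50 - 5*6**2) + 8)**2 = -460971 + ((2 + 2)*(-50 - 5*36) + 8)**2 = -460971 + (4*(-50 - 180) + 8)**2 = -460971 + (4*(-230) + 8)**2 = -460971 + (-920 + 8)**2 = -460971 + (-912)**2 = -460971 + 831744 = 370773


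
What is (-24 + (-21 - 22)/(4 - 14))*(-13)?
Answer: 2561/10 ≈ 256.10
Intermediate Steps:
(-24 + (-21 - 22)/(4 - 14))*(-13) = (-24 - 43/(-10))*(-13) = (-24 - 43*(-⅒))*(-13) = (-24 + 43/10)*(-13) = -197/10*(-13) = 2561/10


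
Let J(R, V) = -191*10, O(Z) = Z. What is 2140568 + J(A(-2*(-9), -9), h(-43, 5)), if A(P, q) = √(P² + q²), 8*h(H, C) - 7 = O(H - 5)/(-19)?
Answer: 2138658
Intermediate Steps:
h(H, C) = 69/76 - H/152 (h(H, C) = 7/8 + ((H - 5)/(-19))/8 = 7/8 + ((-5 + H)*(-1/19))/8 = 7/8 + (5/19 - H/19)/8 = 7/8 + (5/152 - H/152) = 69/76 - H/152)
J(R, V) = -1910
2140568 + J(A(-2*(-9), -9), h(-43, 5)) = 2140568 - 1910 = 2138658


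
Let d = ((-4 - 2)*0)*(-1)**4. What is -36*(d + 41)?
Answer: -1476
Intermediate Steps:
d = 0 (d = -6*0*1 = 0*1 = 0)
-36*(d + 41) = -36*(0 + 41) = -36*41 = -1476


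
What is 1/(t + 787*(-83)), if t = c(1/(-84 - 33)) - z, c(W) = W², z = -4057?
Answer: -13689/838642895 ≈ -1.6323e-5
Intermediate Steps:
t = 55536274/13689 (t = (1/(-84 - 33))² - 1*(-4057) = (1/(-117))² + 4057 = (-1/117)² + 4057 = 1/13689 + 4057 = 55536274/13689 ≈ 4057.0)
1/(t + 787*(-83)) = 1/(55536274/13689 + 787*(-83)) = 1/(55536274/13689 - 65321) = 1/(-838642895/13689) = -13689/838642895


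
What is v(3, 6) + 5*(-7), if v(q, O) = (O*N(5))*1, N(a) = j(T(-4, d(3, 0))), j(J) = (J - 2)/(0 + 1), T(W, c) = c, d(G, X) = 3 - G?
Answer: -47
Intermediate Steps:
j(J) = -2 + J (j(J) = (-2 + J)/1 = (-2 + J)*1 = -2 + J)
N(a) = -2 (N(a) = -2 + (3 - 1*3) = -2 + (3 - 3) = -2 + 0 = -2)
v(q, O) = -2*O (v(q, O) = (O*(-2))*1 = -2*O*1 = -2*O)
v(3, 6) + 5*(-7) = -2*6 + 5*(-7) = -12 - 35 = -47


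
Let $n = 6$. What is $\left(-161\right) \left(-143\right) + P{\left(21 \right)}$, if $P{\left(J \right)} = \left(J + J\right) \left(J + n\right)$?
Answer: $24157$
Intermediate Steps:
$P{\left(J \right)} = 2 J \left(6 + J\right)$ ($P{\left(J \right)} = \left(J + J\right) \left(J + 6\right) = 2 J \left(6 + J\right)$)
$\left(-161\right) \left(-143\right) + P{\left(21 \right)} = \left(-161\right) \left(-143\right) + 2 \cdot 21 \left(6 + 21\right) = 23023 + 2 \cdot 21 \cdot 27 = 23023 + 1134 = 24157$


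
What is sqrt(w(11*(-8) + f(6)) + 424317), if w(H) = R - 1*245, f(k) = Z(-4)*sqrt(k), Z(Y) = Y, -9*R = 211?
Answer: sqrt(3816437)/3 ≈ 651.19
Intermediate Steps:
R = -211/9 (R = -1/9*211 = -211/9 ≈ -23.444)
f(k) = -4*sqrt(k)
w(H) = -2416/9 (w(H) = -211/9 - 1*245 = -211/9 - 245 = -2416/9)
sqrt(w(11*(-8) + f(6)) + 424317) = sqrt(-2416/9 + 424317) = sqrt(3816437/9) = sqrt(3816437)/3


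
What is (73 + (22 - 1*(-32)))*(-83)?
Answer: -10541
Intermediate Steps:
(73 + (22 - 1*(-32)))*(-83) = (73 + (22 + 32))*(-83) = (73 + 54)*(-83) = 127*(-83) = -10541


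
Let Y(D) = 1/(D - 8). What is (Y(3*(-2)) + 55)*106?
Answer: 40757/7 ≈ 5822.4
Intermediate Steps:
Y(D) = 1/(-8 + D)
(Y(3*(-2)) + 55)*106 = (1/(-8 + 3*(-2)) + 55)*106 = (1/(-8 - 6) + 55)*106 = (1/(-14) + 55)*106 = (-1/14 + 55)*106 = (769/14)*106 = 40757/7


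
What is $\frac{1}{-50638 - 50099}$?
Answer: $- \frac{1}{100737} \approx -9.9268 \cdot 10^{-6}$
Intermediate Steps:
$\frac{1}{-50638 - 50099} = \frac{1}{-100737} = - \frac{1}{100737}$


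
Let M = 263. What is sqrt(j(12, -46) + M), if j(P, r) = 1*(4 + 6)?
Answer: sqrt(273) ≈ 16.523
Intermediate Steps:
j(P, r) = 10 (j(P, r) = 1*10 = 10)
sqrt(j(12, -46) + M) = sqrt(10 + 263) = sqrt(273)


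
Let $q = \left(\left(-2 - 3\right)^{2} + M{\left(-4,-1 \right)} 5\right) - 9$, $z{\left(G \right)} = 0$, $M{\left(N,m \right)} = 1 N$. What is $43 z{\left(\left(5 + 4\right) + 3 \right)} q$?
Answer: $0$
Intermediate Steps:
$M{\left(N,m \right)} = N$
$q = -4$ ($q = \left(\left(-2 - 3\right)^{2} - 20\right) - 9 = \left(\left(-5\right)^{2} - 20\right) - 9 = \left(25 - 20\right) - 9 = 5 - 9 = -4$)
$43 z{\left(\left(5 + 4\right) + 3 \right)} q = 43 \cdot 0 \left(-4\right) = 0 \left(-4\right) = 0$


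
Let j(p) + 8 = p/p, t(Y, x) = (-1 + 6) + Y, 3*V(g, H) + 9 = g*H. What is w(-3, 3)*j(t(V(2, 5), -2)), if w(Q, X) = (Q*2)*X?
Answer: 126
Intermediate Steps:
V(g, H) = -3 + H*g/3 (V(g, H) = -3 + (g*H)/3 = -3 + (H*g)/3 = -3 + H*g/3)
t(Y, x) = 5 + Y
j(p) = -7 (j(p) = -8 + p/p = -8 + 1 = -7)
w(Q, X) = 2*Q*X (w(Q, X) = (2*Q)*X = 2*Q*X)
w(-3, 3)*j(t(V(2, 5), -2)) = (2*(-3)*3)*(-7) = -18*(-7) = 126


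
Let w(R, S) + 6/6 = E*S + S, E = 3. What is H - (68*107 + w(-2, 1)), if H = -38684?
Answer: -45963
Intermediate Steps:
w(R, S) = -1 + 4*S (w(R, S) = -1 + (3*S + S) = -1 + 4*S)
H - (68*107 + w(-2, 1)) = -38684 - (68*107 + (-1 + 4*1)) = -38684 - (7276 + (-1 + 4)) = -38684 - (7276 + 3) = -38684 - 1*7279 = -38684 - 7279 = -45963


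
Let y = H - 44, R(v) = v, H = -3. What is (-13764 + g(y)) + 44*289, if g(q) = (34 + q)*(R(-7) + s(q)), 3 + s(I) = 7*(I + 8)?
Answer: 2631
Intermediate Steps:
s(I) = 53 + 7*I (s(I) = -3 + 7*(I + 8) = -3 + 7*(8 + I) = -3 + (56 + 7*I) = 53 + 7*I)
y = -47 (y = -3 - 44 = -47)
g(q) = (34 + q)*(46 + 7*q) (g(q) = (34 + q)*(-7 + (53 + 7*q)) = (34 + q)*(46 + 7*q))
(-13764 + g(y)) + 44*289 = (-13764 + (1564 + 7*(-47)² + 284*(-47))) + 44*289 = (-13764 + (1564 + 7*2209 - 13348)) + 12716 = (-13764 + (1564 + 15463 - 13348)) + 12716 = (-13764 + 3679) + 12716 = -10085 + 12716 = 2631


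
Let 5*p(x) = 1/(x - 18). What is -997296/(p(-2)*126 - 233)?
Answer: 49864800/11713 ≈ 4257.2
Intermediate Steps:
p(x) = 1/(5*(-18 + x)) (p(x) = 1/(5*(x - 18)) = 1/(5*(-18 + x)))
-997296/(p(-2)*126 - 233) = -997296/((1/(5*(-18 - 2)))*126 - 233) = -997296/(((⅕)/(-20))*126 - 233) = -997296/(((⅕)*(-1/20))*126 - 233) = -997296/(-1/100*126 - 233) = -997296/(-63/50 - 233) = -997296/(-11713/50) = -997296*(-50/11713) = 49864800/11713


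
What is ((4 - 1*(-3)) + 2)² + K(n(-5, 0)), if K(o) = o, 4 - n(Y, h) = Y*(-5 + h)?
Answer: 60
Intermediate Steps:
n(Y, h) = 4 - Y*(-5 + h)
((4 - 1*(-3)) + 2)² + K(n(-5, 0)) = ((4 - 1*(-3)) + 2)² + (4 + 5*(-5) - 1*(-5)*0) = ((4 + 3) + 2)² + (4 - 25 + 0) = (7 + 2)² - 21 = 9² - 21 = 81 - 21 = 60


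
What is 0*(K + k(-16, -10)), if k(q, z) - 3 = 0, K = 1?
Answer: 0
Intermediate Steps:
k(q, z) = 3 (k(q, z) = 3 + 0 = 3)
0*(K + k(-16, -10)) = 0*(1 + 3) = 0*4 = 0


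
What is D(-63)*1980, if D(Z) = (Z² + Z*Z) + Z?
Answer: 15592500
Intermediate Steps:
D(Z) = Z + 2*Z² (D(Z) = (Z² + Z²) + Z = 2*Z² + Z = Z + 2*Z²)
D(-63)*1980 = -63*(1 + 2*(-63))*1980 = -63*(1 - 126)*1980 = -63*(-125)*1980 = 7875*1980 = 15592500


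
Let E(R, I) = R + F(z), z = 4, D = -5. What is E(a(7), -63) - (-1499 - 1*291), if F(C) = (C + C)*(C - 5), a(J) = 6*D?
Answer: 1752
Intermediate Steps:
a(J) = -30 (a(J) = 6*(-5) = -30)
F(C) = 2*C*(-5 + C) (F(C) = (2*C)*(-5 + C) = 2*C*(-5 + C))
E(R, I) = -8 + R (E(R, I) = R + 2*4*(-5 + 4) = R + 2*4*(-1) = R - 8 = -8 + R)
E(a(7), -63) - (-1499 - 1*291) = (-8 - 30) - (-1499 - 1*291) = -38 - (-1499 - 291) = -38 - 1*(-1790) = -38 + 1790 = 1752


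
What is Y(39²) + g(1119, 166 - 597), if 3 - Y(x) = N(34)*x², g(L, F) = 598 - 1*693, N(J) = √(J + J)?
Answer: -92 - 4626882*√17 ≈ -1.9077e+7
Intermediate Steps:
N(J) = √2*√J (N(J) = √(2*J) = √2*√J)
g(L, F) = -95 (g(L, F) = 598 - 693 = -95)
Y(x) = 3 - 2*√17*x² (Y(x) = 3 - √2*√34*x² = 3 - 2*√17*x²)
Y(39²) + g(1119, 166 - 597) = (3 - 2*√17*(39²)²) - 95 = (3 - 2*√17*1521²) - 95 = (3 - 2*√17*2313441) - 95 = (3 - 4626882*√17) - 95 = -92 - 4626882*√17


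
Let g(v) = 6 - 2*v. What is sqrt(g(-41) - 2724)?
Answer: 2*I*sqrt(659) ≈ 51.342*I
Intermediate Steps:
sqrt(g(-41) - 2724) = sqrt((6 - 2*(-41)) - 2724) = sqrt((6 + 82) - 2724) = sqrt(88 - 2724) = sqrt(-2636) = 2*I*sqrt(659)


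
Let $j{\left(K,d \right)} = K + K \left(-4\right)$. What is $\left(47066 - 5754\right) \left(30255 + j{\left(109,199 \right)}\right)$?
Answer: $1236385536$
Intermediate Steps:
$j{\left(K,d \right)} = - 3 K$ ($j{\left(K,d \right)} = K - 4 K = - 3 K$)
$\left(47066 - 5754\right) \left(30255 + j{\left(109,199 \right)}\right) = \left(47066 - 5754\right) \left(30255 - 327\right) = 41312 \left(30255 - 327\right) = 41312 \cdot 29928 = 1236385536$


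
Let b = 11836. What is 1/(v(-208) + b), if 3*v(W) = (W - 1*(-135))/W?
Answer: 624/7385737 ≈ 8.4487e-5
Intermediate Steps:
v(W) = (135 + W)/(3*W) (v(W) = ((W - 1*(-135))/W)/3 = ((W + 135)/W)/3 = ((135 + W)/W)/3 = (135 + W)/(3*W))
1/(v(-208) + b) = 1/((⅓)*(135 - 208)/(-208) + 11836) = 1/((⅓)*(-1/208)*(-73) + 11836) = 1/(73/624 + 11836) = 1/(7385737/624) = 624/7385737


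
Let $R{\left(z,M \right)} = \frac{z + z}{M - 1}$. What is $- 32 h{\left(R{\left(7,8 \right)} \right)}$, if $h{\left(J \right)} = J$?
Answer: $-64$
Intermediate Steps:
$R{\left(z,M \right)} = \frac{2 z}{-1 + M}$
$- 32 h{\left(R{\left(7,8 \right)} \right)} = - 32 \cdot 2 \cdot 7 \frac{1}{-1 + 8} = - 32 \cdot 2 \cdot 7 \cdot \frac{1}{7} = \left(-32\right) 2 = -64$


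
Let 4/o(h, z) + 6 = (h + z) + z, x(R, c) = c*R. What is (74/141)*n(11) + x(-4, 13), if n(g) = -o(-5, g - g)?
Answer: -80356/1551 ≈ -51.809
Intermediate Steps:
x(R, c) = R*c
o(h, z) = 4/(-6 + h + 2*z) (o(h, z) = 4/(-6 + ((h + z) + z)) = 4/(-6 + (h + 2*z)) = 4/(-6 + h + 2*z))
n(g) = 4/11 (n(g) = -4/(-6 - 5 + 2*(g - g)) = -4/(-6 - 5 + 2*0) = -4/(-6 - 5 + 0) = -4/(-11) = -4*(-1)/11 = -1*(-4/11) = 4/11)
(74/141)*n(11) + x(-4, 13) = (74/141)*(4/11) - 4*13 = (74*(1/141))*(4/11) - 52 = (74/141)*(4/11) - 52 = 296/1551 - 52 = -80356/1551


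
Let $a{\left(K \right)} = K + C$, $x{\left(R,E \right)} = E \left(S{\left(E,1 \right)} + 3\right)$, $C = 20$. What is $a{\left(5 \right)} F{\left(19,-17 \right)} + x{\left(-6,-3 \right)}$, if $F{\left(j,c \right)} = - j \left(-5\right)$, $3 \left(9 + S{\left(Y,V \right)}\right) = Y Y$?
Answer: $2384$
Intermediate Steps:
$S{\left(Y,V \right)} = -9 + \frac{Y^{2}}{3}$ ($S{\left(Y,V \right)} = -9 + \frac{Y Y}{3} = -9 + \frac{Y^{2}}{3}$)
$F{\left(j,c \right)} = 5 j$
$x{\left(R,E \right)} = E \left(-6 + \frac{E^{2}}{3}\right)$ ($x{\left(R,E \right)} = E \left(\left(-9 + \frac{E^{2}}{3}\right) + 3\right) = E \left(-6 + \frac{E^{2}}{3}\right)$)
$a{\left(K \right)} = 20 + K$ ($a{\left(K \right)} = K + 20 = 20 + K$)
$a{\left(5 \right)} F{\left(19,-17 \right)} + x{\left(-6,-3 \right)} = \left(20 + 5\right) 5 \cdot 19 + \frac{1}{3} \left(-3\right) \left(-18 + \left(-3\right)^{2}\right) = 25 \cdot 95 + \frac{1}{3} \left(-3\right) \left(-18 + 9\right) = 2375 + \frac{1}{3} \left(-3\right) \left(-9\right) = 2375 + 9 = 2384$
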